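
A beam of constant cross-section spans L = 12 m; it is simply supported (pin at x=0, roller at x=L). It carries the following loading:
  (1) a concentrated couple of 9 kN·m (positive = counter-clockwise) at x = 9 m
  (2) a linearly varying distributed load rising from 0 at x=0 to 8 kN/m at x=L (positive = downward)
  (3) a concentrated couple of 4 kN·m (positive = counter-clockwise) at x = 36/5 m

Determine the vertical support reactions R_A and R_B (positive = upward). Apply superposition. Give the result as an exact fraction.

Load 1 — applied couple M₀=9 kN·m at a=9 m (b=L-a=3):
  R_A = M₀/L = 9/12 = 3/4 kN
  R_B = -M₀/L = -9/12 = -3/4 kN
Load 2 — triangular load w₀=8 kN/m (0→w₀ over full span):
  R_A = w₀L/6 = 8·12/6 = 16 kN
  R_B = w₀L/3 = 8·12/3 = 32 kN
Load 3 — applied couple M₀=4 kN·m at a=36/5 m (b=L-a=24/5):
  R_A = M₀/L = 4/12 = 1/3 kN
  R_B = -M₀/L = -4/12 = -1/3 kN
Superposition: R_A = 205/12 kN, R_B = 371/12 kN

R_A = 205/12 kN, R_B = 371/12 kN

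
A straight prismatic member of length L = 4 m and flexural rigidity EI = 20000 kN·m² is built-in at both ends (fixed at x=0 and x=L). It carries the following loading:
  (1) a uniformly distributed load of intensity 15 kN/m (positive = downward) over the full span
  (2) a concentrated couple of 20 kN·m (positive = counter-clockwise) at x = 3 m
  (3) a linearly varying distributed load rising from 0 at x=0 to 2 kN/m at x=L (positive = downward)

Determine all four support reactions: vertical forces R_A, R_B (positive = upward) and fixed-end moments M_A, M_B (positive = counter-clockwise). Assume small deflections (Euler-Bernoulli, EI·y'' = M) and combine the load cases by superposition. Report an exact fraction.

Load 1 — uniform load w=15 kN/m over full span:
  R_A = wL/2 = 15·4/2 = 30 kN
  M_A = wL²/12 = 15·4²/12 = 20 kN·m
  R_B = wL/2 = 15·4/2 = 30 kN
  M_B = -wL²/12 = -15·4²/12 = -20 kN·m
Load 2 — applied couple M₀=20 kN·m at a=3 m (b=L-a=1):
  R_A = 6M₀ab/L³ = 6·20·3·1/4³ = 45/8 kN
  M_A = M₀b(2a-b)/L² = 20·1·(2·3-1)/4² = 25/4 kN·m
  R_B = -6M₀ab/L³ = -6·20·3·1/4³ = -45/8 kN
  M_B = M₀a(2b-a)/L² = 20·3·(2·1-3)/4² = -15/4 kN·m
Load 3 — triangular load w₀=2 kN/m (0→w₀ over full span):
  R_A = 3w₀L/20 = 3·2·4/20 = 6/5 kN
  M_A = w₀L²/30 = 2·4²/30 = 16/15 kN·m
  R_B = 7w₀L/20 = 7·2·4/20 = 14/5 kN
  M_B = -w₀L²/20 = -2·4²/20 = -8/5 kN·m
Superposition: R_A = 1473/40 kN, M_A = 1639/60 kN·m, R_B = 1087/40 kN, M_B = -507/20 kN·m

R_A = 1473/40 kN, M_A = 1639/60 kN·m, R_B = 1087/40 kN, M_B = -507/20 kN·m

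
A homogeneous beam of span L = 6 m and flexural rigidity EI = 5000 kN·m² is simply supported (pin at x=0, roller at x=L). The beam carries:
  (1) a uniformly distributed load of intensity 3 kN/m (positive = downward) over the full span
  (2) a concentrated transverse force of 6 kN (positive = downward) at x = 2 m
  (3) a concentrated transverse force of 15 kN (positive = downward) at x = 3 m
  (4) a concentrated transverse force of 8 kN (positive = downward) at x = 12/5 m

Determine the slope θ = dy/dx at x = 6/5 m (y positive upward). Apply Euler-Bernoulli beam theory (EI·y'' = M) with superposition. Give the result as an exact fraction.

θ(6/5) = -22549/1500000 rad

Load 1 — uniform load w=3 kN/m over full span:
  θ_1 = -w(L³-6Lx²+4x³)/(24EI) = -3·(6³-6·6·(6/5)²+4·(6/5)³)/(24·5000) = -2673/625000 rad
Load 2 — point force P=6 kN at a=2 m (b=L-a=4):
  θ_2 = -Pb(L²-b²-3x²)/(6LEI)  [x≤a] = -6·4·(6²-4²-3·(6/5)²)/(6·6·5000) = -98/46875 rad
Load 3 — point force P=15 kN at a=3 m (b=L-a=3):
  θ_3 = -Pb(L²-b²-3x²)/(6LEI)  [x≤a] = -15·3·(6²-3²-3·(6/5)²)/(6·6·5000) = -567/100000 rad
Load 4 — point force P=8 kN at a=12/5 m (b=L-a=18/5):
  θ_4 = -Pb(L²-b²-3x²)/(6LEI)  [x≤a] = -8·(18/5)·(6²-(18/5)²-3·(6/5)²)/(6·6·5000) = -234/78125 rad
Superposition: θ = Σ θ_i = -22549/1500000 rad ≈ -0.015033 rad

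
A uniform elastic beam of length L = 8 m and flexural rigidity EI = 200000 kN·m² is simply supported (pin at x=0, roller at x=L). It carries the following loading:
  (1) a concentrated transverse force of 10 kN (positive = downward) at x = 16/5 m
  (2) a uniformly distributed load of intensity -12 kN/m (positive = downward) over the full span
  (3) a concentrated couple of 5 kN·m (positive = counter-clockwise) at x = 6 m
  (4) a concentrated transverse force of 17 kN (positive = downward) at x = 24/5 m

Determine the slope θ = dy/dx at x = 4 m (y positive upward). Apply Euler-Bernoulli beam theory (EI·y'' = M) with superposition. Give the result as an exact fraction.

Load 1 — point force P=10 kN at a=16/5 m (b=L-a=24/5):
  θ_1 = -Pa(2L²-6Lx+3x²+a²)/(6LEI)  [x>a] = -10·(16/5)·(2·8²-6·8·4+3·4²+(16/5)²)/(6·8·200000) = 3/156250 rad
Load 2 — uniform load w=-12 kN/m over full span:
  θ_2 = -w(L³-6Lx²+4x³)/(24EI) = -(-12)·(8³-6·8·4²+4·4³)/(24·200000) = 0 rad
Load 3 — applied couple M₀=5 kN·m at a=6 m (b=L-a=2):
  θ_3 = (M₀x²/(2L)+C₁)/EI  [x≤a] with C₁=M₀(3b²-L²)/(6L)=-65/12 = (5·4²/(2·8)+(-65/12))/200000 = -1/480000 rad
Load 4 — point force P=17 kN at a=24/5 m (b=L-a=16/5):
  θ_4 = -Pb(L²-b²-3x²)/(6LEI)  [x≤a] = -17·(16/5)·(8²-(16/5)²-3·4²)/(6·8·200000) = -51/1562500 rad
Superposition: θ = Σ θ_i = -4657/300000000 rad ≈ -0.000016 rad

θ(4) = -4657/300000000 rad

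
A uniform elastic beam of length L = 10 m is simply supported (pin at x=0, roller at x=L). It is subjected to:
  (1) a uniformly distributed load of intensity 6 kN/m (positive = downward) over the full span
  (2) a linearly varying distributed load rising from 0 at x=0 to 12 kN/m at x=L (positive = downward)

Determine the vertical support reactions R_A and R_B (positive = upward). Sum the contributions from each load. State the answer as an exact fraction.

R_A = 50 kN, R_B = 70 kN

Load 1 — uniform load w=6 kN/m over full span:
  R_A = wL/2 = 6·10/2 = 30 kN
  R_B = wL/2 = 6·10/2 = 30 kN
Load 2 — triangular load w₀=12 kN/m (0→w₀ over full span):
  R_A = w₀L/6 = 12·10/6 = 20 kN
  R_B = w₀L/3 = 12·10/3 = 40 kN
Superposition: R_A = 50 kN, R_B = 70 kN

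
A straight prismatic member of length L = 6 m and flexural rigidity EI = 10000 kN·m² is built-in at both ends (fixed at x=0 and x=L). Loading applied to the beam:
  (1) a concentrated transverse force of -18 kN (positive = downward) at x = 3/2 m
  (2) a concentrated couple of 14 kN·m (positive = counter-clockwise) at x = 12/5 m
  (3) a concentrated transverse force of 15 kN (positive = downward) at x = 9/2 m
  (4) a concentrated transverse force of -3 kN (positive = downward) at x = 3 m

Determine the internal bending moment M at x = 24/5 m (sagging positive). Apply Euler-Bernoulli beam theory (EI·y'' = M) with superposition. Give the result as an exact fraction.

Load 1 — point force P=-18 kN at a=3/2 m (b=L-a=9/2):
  M_1 = Pa²(a+3b)(L-x)/L³ - Pa²b/L²  [x>a] = (-18)·(3/2)²·((3/2)+3·(9/2))·(6-(24/5))/6³ - (-18)·(3/2)²·(9/2)/6² = 27/16 kN·m
Load 2 — applied couple M₀=14 kN·m at a=12/5 m (b=L-a=18/5):
  M_2 = R_Ax - M_A - M₀  [x>a] with R_A=84/25, M_A=42/25 = (84/25)·(24/5) - (42/25) - 14 = 56/125 kN·m
Load 3 — point force P=15 kN at a=9/2 m (b=L-a=3/2):
  M_3 = Pa²(a+3b)(L-x)/L³ - Pa²b/L²  [x>a] = 15·(9/2)²·((9/2)+3·(3/2))·(6-(24/5))/6³ - 15·(9/2)²·(3/2)/6² = 81/32 kN·m
Load 4 — point force P=-3 kN at a=3 m (b=L-a=3):
  M_4 = Pa²(a+3b)(L-x)/L³ - Pa²b/L²  [x>a] = (-3)·3²·(3+3·3)·(6-(24/5))/6³ - (-3)·3²·3/6² = 9/20 kN·m
Superposition: M = Σ M_i = 20467/4000 kN·m ≈ 5.116750 kN·m

M(24/5) = 20467/4000 kN·m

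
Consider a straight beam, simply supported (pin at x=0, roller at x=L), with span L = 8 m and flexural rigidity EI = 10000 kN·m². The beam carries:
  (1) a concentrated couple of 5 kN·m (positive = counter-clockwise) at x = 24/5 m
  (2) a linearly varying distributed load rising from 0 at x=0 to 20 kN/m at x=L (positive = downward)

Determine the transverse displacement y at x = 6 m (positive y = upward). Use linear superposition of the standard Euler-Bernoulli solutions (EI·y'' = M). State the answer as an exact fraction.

Load 1 — applied couple M₀=5 kN·m at a=24/5 m (b=L-a=16/5):
  y_1 = (M₀x³/(6L)-M₀(x-a)²/2+C₁x)/EI  [x>a] with C₁=M₀(3b²-L²)/(6L)=-52/15 = (5·6³/(6·8)-5·(6-(24/5))²/2+(-52/15)·6)/10000 = -19/100000 m
Load 2 — triangular load w₀=20 kN/m (0→w₀ over full span):
  y_2 = -w₀x(7L⁴-10L²x²+3x⁴)/(360LEI) = -20·6·(7·8⁴-10·8²·6²+3·6⁴)/(360·8·10000) = -119/3000 m
Superposition: y = Σ y_i = -11957/300000 m ≈ -0.039857 m

y(6) = -11957/300000 m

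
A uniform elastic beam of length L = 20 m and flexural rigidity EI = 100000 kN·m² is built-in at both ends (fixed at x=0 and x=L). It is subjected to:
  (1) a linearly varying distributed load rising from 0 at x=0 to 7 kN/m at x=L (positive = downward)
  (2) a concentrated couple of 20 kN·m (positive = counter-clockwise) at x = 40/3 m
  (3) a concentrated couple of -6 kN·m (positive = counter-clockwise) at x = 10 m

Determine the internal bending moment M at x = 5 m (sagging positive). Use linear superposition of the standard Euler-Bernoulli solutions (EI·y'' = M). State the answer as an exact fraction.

Load 1 — triangular load w₀=7 kN/m (0→w₀ over full span):
  M_1 = 3w₀Lx/20 - w₀L²/30 - w₀x³/(6L) = 3·7·20·5/20 - 7·20²/30 - 7·5³/(6·20) = 35/8 kN·m
Load 2 — applied couple M₀=20 kN·m at a=40/3 m (b=L-a=20/3):
  M_2 = R_Ax - M_A  [x≤a] with R_A=4/3, M_A=20/3 = (4/3)·5 - (20/3) = 0 kN·m
Load 3 — applied couple M₀=-6 kN·m at a=10 m (b=L-a=10):
  M_3 = R_Ax - M_A  [x≤a] with R_A=-9/20, M_A=-3/2 = (-9/20)·5 - (-3/2) = -3/4 kN·m
Superposition: M = Σ M_i = 29/8 kN·m ≈ 3.625000 kN·m

M(5) = 29/8 kN·m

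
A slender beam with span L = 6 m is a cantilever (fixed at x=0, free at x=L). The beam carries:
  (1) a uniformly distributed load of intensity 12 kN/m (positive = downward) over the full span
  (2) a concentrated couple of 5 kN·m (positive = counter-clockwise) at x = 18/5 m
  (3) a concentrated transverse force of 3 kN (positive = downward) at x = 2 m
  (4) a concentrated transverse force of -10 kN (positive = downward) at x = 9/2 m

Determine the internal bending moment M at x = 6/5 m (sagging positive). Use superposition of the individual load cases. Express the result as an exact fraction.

M(6/5) = -2566/25 kN·m

Load 1 — uniform load w=12 kN/m over full span:
  M_1 = -w(L-x)²/2 = -12·(6-(6/5))²/2 = -3456/25 kN·m
Load 2 — applied couple M₀=5 kN·m at a=18/5 m (b=L-a=12/5):
  M_2 = M₀  [x≤a] = 5 = 5 kN·m
Load 3 — point force P=3 kN at a=2 m (b=L-a=4):
  M_3 = -P(a-x)  [x≤a] = -3·(2-(6/5)) = -12/5 kN·m
Load 4 — point force P=-10 kN at a=9/2 m (b=L-a=3/2):
  M_4 = -P(a-x)  [x≤a] = -(-10)·((9/2)-(6/5)) = 33 kN·m
Superposition: M = Σ M_i = -2566/25 kN·m ≈ -102.640000 kN·m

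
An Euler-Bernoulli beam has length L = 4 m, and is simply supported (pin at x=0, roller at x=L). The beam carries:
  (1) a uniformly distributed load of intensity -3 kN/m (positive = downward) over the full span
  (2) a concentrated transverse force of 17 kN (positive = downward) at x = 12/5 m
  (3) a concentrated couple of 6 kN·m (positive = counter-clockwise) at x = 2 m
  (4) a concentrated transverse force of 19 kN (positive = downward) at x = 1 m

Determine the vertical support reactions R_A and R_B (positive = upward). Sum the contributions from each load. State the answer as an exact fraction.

Load 1 — uniform load w=-3 kN/m over full span:
  R_A = wL/2 = (-3)·4/2 = -6 kN
  R_B = wL/2 = (-3)·4/2 = -6 kN
Load 2 — point force P=17 kN at a=12/5 m (b=L-a=8/5):
  R_A = Pb/L = 17·(8/5)/4 = 34/5 kN
  R_B = Pa/L = 17·(12/5)/4 = 51/5 kN
Load 3 — applied couple M₀=6 kN·m at a=2 m (b=L-a=2):
  R_A = M₀/L = 6/4 = 3/2 kN
  R_B = -M₀/L = -6/4 = -3/2 kN
Load 4 — point force P=19 kN at a=1 m (b=L-a=3):
  R_A = Pb/L = 19·3/4 = 57/4 kN
  R_B = Pa/L = 19·1/4 = 19/4 kN
Superposition: R_A = 331/20 kN, R_B = 149/20 kN

R_A = 331/20 kN, R_B = 149/20 kN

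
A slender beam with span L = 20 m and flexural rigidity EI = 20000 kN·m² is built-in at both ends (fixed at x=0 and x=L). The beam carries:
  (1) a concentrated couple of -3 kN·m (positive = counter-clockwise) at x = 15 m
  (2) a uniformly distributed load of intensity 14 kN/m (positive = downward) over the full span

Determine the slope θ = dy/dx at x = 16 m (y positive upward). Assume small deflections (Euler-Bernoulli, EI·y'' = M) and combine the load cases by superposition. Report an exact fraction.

Load 1 — applied couple M₀=-3 kN·m at a=15 m (b=L-a=5):
  θ_1 = (R_Ax²/2 - M_Ax - M₀(x-a))/EI  [x>a] with R_A=-27/160, M_A=-15/16 = ((-27/160)·16²/2 - (-15/16)·16 - (-3)·(16-15))/20000 = -9/50000 rad
Load 2 — uniform load w=14 kN/m over full span:
  θ_2 = -wx(L-x)(L-2x)/(12EI) = -14·16·(20-16)·(20-2·16)/(12·20000) = 28/625 rad
Superposition: θ = Σ θ_i = 2231/50000 rad ≈ 0.044620 rad

θ(16) = 2231/50000 rad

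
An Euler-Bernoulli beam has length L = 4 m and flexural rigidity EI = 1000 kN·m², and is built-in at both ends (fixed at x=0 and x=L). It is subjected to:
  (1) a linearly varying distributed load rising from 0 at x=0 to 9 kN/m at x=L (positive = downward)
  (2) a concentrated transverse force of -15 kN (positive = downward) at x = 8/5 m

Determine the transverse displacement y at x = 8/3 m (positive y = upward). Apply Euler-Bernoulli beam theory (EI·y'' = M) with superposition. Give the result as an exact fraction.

Load 1 — triangular load w₀=9 kN/m (0→w₀ over full span):
  y_1 = -w₀x²(L-x)²(x+2L)/(120LEI) = -9·(8/3)²·(4-(8/3))²·((8/3)+2·4)/(120·4·1000) = -128/50625 m
Load 2 — point force P=-15 kN at a=8/5 m (b=L-a=12/5):
  y_2 = -Pa²(L-x)²(3bL-(3b+a)(L-x))/(6L³EI)  [x>a] = -(-15)·(8/5)²·(4-(8/3))²·(3·(12/5)·4-(3·(12/5)+(8/5))·(4-(8/3)))/(6·4³·1000) = 256/84375 m
Superposition: y = Σ y_i = 128/253125 m ≈ 0.000506 m

y(8/3) = 128/253125 m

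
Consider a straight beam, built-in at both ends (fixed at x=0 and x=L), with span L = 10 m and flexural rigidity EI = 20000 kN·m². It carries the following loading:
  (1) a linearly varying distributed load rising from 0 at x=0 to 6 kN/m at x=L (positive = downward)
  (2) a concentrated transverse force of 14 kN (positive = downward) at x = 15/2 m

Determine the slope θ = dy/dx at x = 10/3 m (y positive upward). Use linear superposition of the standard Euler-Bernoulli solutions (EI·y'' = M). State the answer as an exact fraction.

Load 1 — triangular load w₀=6 kN/m (0→w₀ over full span):
  θ_1 = -w₀(2x(L-x)(L-2x)(x+2L)+x²(L-x)²)/(120LEI) = -6·(2·(10/3)·(10-(10/3))·(10-2·(10/3))·((10/3)+2·10)+(10/3)²·(10-(10/3))²)/(120·10·20000) = -2/2025 rad
Load 2 — point force P=14 kN at a=15/2 m (b=L-a=5/2):
  θ_2 = -Pb²x(2aL-(3a+b)x)/(2L³EI)  [x≤a] = -14·(5/2)²·(10/3)·(2·(15/2)·10-(3·(15/2)+(5/2))·(10/3))/(2·10³·20000) = -7/14400 rad
Superposition: θ = Σ θ_i = -191/129600 rad ≈ -0.001474 rad

θ(10/3) = -191/129600 rad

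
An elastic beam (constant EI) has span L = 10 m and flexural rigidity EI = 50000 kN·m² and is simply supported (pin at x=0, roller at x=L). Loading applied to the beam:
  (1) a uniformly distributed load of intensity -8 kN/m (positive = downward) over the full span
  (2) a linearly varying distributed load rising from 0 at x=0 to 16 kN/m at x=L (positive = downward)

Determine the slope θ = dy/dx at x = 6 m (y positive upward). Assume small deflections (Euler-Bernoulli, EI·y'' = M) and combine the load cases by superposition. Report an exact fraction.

Load 1 — uniform load w=-8 kN/m over full span:
  θ_1 = -w(L³-6Lx²+4x³)/(24EI) = -(-8)·(10³-6·10·6²+4·6³)/(24·50000) = -37/18750 rad
Load 2 — triangular load w₀=16 kN/m (0→w₀ over full span):
  θ_2 = -w₀(7L⁴-30L²x²+15x⁴)/(360LEI) = -16·(7·10⁴-30·10²·6²+15·6⁴)/(360·10·50000) = 232/140625 rad
Superposition: θ = Σ θ_i = -91/281250 rad ≈ -0.000324 rad

θ(6) = -91/281250 rad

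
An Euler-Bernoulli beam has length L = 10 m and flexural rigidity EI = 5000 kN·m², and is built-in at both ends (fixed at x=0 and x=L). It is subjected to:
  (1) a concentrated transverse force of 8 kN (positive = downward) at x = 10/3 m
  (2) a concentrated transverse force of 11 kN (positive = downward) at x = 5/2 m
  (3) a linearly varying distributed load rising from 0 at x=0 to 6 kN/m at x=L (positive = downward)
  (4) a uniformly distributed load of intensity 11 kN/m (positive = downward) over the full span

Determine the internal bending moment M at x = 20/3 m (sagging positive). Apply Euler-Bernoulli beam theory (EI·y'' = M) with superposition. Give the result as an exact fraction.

M(20/3) = 110125/2592 kN·m

Load 1 — point force P=8 kN at a=10/3 m (b=L-a=20/3):
  M_1 = Pa²(a+3b)(L-x)/L³ - Pa²b/L²  [x>a] = 8·(10/3)²·((10/3)+3·(20/3))·(10-(20/3))/10³ - 8·(10/3)²·(20/3)/10² = 80/81 kN·m
Load 2 — point force P=11 kN at a=5/2 m (b=L-a=15/2):
  M_2 = Pa²(a+3b)(L-x)/L³ - Pa²b/L²  [x>a] = 11·(5/2)²·((5/2)+3·(15/2))·(10-(20/3))/10³ - 11·(5/2)²·(15/2)/10² = 55/96 kN·m
Load 3 — triangular load w₀=6 kN/m (0→w₀ over full span):
  M_3 = 3w₀Lx/20 - w₀L²/30 - w₀x³/(6L) = 3·6·10·(20/3)/20 - 6·10²/30 - 6·(20/3)³/(6·10) = 280/27 kN·m
Load 4 — uniform load w=11 kN/m over full span:
  M_4 = wLx/2 - wL²/12 - wx²/2 = 11·10·(20/3)/2 - 11·10²/12 - 11·(20/3)²/2 = 275/9 kN·m
Superposition: M = Σ M_i = 110125/2592 kN·m ≈ 42.486497 kN·m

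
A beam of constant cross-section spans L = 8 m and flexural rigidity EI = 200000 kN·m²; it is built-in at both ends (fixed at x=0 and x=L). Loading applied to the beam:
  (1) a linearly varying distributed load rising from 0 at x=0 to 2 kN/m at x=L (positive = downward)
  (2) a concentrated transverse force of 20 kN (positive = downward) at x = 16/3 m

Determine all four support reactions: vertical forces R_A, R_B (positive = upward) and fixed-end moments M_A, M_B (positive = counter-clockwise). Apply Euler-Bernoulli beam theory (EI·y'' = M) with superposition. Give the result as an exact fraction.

Load 1 — triangular load w₀=2 kN/m (0→w₀ over full span):
  R_A = 3w₀L/20 = 3·2·8/20 = 12/5 kN
  M_A = w₀L²/30 = 2·8²/30 = 64/15 kN·m
  R_B = 7w₀L/20 = 7·2·8/20 = 28/5 kN
  M_B = -w₀L²/20 = -2·8²/20 = -32/5 kN·m
Load 2 — point force P=20 kN at a=16/3 m (b=L-a=8/3):
  R_A = Pb²(3a+b)/L³ = 20·(8/3)²·(3·(16/3)+(8/3))/8³ = 140/27 kN
  M_A = Pab²/L² = 20·(16/3)·(8/3)²/8² = 320/27 kN·m
  R_B = Pa²(a+3b)/L³ = 20·(16/3)²·((16/3)+3·(8/3))/8³ = 400/27 kN
  M_B = -Pa²b/L² = -20·(16/3)²·(8/3)/8² = -640/27 kN·m
Superposition: R_A = 1024/135 kN, M_A = 2176/135 kN·m, R_B = 2756/135 kN, M_B = -4064/135 kN·m

R_A = 1024/135 kN, M_A = 2176/135 kN·m, R_B = 2756/135 kN, M_B = -4064/135 kN·m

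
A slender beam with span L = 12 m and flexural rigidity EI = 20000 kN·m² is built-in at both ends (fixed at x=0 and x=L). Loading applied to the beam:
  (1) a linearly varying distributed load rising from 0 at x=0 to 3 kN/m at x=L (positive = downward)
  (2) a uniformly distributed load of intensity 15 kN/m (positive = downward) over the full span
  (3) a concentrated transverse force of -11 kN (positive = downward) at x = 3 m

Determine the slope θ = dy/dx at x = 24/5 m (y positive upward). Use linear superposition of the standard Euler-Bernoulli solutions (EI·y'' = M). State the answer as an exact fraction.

θ(24/5) = -2268/390625 rad

Load 1 — triangular load w₀=3 kN/m (0→w₀ over full span):
  θ_1 = -w₀(2x(L-x)(L-2x)(x+2L)+x²(L-x)²)/(120LEI) = -3·(2·(24/5)·(12-(24/5))·(12-2·(24/5))·((24/5)+2·12)+(24/5)²·(12-(24/5))²)/(120·12·20000) = -243/390625 rad
Load 2 — uniform load w=15 kN/m over full span:
  θ_2 = -wx(L-x)(L-2x)/(12EI) = -15·(24/5)·(12-(24/5))·(12-2·(24/5))/(12·20000) = -81/15625 rad
Load 3 — point force P=-11 kN at a=3 m (b=L-a=9):
  θ_3 = Pa²(L-x)(2bL-(3b+a)(L-x))/(2L³EI)  [x>a] = (-11)·3²·(12-(24/5))·(2·9·12-(3·9+3)·(12-(24/5)))/(2·12³·20000) = 0 rad
Superposition: θ = Σ θ_i = -2268/390625 rad ≈ -0.005806 rad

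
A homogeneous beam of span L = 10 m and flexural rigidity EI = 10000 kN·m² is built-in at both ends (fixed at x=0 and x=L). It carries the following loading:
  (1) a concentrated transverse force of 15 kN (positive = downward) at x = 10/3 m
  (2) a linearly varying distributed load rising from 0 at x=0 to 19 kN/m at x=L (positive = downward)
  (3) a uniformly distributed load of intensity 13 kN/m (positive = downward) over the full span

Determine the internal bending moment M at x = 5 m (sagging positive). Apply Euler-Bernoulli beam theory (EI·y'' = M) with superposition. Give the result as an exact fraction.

M(5) = 1225/12 kN·m

Load 1 — point force P=15 kN at a=10/3 m (b=L-a=20/3):
  M_1 = Pa²(a+3b)(L-x)/L³ - Pa²b/L²  [x>a] = 15·(10/3)²·((10/3)+3·(20/3))·(10-5)/10³ - 15·(10/3)²·(20/3)/10² = 25/3 kN·m
Load 2 — triangular load w₀=19 kN/m (0→w₀ over full span):
  M_2 = 3w₀Lx/20 - w₀L²/30 - w₀x³/(6L) = 3·19·10·5/20 - 19·10²/30 - 19·5³/(6·10) = 475/12 kN·m
Load 3 — uniform load w=13 kN/m over full span:
  M_3 = wLx/2 - wL²/12 - wx²/2 = 13·10·5/2 - 13·10²/12 - 13·5²/2 = 325/6 kN·m
Superposition: M = Σ M_i = 1225/12 kN·m ≈ 102.083333 kN·m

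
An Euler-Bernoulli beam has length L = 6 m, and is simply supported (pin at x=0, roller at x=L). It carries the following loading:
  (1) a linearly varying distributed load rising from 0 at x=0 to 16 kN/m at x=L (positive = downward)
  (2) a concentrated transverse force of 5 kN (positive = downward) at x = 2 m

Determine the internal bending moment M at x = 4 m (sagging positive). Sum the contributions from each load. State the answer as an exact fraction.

M(4) = 350/9 kN·m

Load 1 — triangular load w₀=16 kN/m (0→w₀ over full span):
  M_1 = w₀Lx/6 - w₀x³/(6L) = 16·6·4/6 - 16·4³/(6·6) = 320/9 kN·m
Load 2 — point force P=5 kN at a=2 m (b=L-a=4):
  M_2 = Pa(L-x)/L  [x>a] = 5·2·(6-4)/6 = 10/3 kN·m
Superposition: M = Σ M_i = 350/9 kN·m ≈ 38.888889 kN·m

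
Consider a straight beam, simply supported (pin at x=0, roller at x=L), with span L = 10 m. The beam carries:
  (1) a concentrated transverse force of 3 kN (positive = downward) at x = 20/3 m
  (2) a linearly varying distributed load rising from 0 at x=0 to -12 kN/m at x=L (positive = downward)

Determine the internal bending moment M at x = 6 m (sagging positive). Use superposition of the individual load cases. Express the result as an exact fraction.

M(6) = -354/5 kN·m

Load 1 — point force P=3 kN at a=20/3 m (b=L-a=10/3):
  M_1 = Pbx/L  [x≤a] = 3·(10/3)·6/10 = 6 kN·m
Load 2 — triangular load w₀=-12 kN/m (0→w₀ over full span):
  M_2 = w₀Lx/6 - w₀x³/(6L) = (-12)·10·6/6 - (-12)·6³/(6·10) = -384/5 kN·m
Superposition: M = Σ M_i = -354/5 kN·m ≈ -70.800000 kN·m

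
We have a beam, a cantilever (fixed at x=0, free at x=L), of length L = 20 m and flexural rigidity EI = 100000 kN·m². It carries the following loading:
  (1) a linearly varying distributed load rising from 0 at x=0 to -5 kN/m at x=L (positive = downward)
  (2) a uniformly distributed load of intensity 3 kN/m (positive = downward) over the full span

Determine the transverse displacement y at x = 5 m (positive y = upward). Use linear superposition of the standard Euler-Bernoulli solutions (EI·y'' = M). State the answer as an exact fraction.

Load 1 — triangular load w₀=-5 kN/m (0→w₀ over full span):
  y_1 = (w₀Lx³/12-w₀L²x²/6-w₀x⁵/(120L))/EI = ((-5)·20·5³/12-(-5)·20²·5²/6-(-5)·5⁵/(120·20))/100000 = 1121/15360 m
Load 2 — uniform load w=3 kN/m over full span:
  y_2 = -wx²(x²-4Lx+6L²)/(24EI) = -3·5²·(5²-4·20·5+6·20²)/(24·100000) = -81/1280 m
Superposition: y = Σ y_i = 149/15360 m ≈ 0.009701 m

y(5) = 149/15360 m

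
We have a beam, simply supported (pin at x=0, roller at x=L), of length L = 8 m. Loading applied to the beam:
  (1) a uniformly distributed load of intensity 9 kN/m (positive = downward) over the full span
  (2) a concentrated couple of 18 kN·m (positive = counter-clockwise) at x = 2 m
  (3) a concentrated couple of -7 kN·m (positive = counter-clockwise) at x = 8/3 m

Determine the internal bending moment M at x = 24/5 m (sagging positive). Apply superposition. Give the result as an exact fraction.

Load 1 — uniform load w=9 kN/m over full span:
  M_1 = wx(L-x)/2 = 9·(24/5)·(8-(24/5))/2 = 1728/25 kN·m
Load 2 — applied couple M₀=18 kN·m at a=2 m (b=L-a=6):
  M_2 = M₀x/L - M₀  [x>a] = 18·(24/5)/8 - 18 = -36/5 kN·m
Load 3 — applied couple M₀=-7 kN·m at a=8/3 m (b=L-a=16/3):
  M_3 = M₀x/L - M₀  [x>a] = (-7)·(24/5)/8 - (-7) = 14/5 kN·m
Superposition: M = Σ M_i = 1618/25 kN·m ≈ 64.720000 kN·m

M(24/5) = 1618/25 kN·m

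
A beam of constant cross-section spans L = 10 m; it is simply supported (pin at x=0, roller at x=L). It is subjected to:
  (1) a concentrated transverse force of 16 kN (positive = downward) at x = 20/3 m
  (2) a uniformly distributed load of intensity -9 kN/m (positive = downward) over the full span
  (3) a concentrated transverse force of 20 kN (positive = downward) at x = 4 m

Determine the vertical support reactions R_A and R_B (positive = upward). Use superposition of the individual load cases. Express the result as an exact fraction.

Load 1 — point force P=16 kN at a=20/3 m (b=L-a=10/3):
  R_A = Pb/L = 16·(10/3)/10 = 16/3 kN
  R_B = Pa/L = 16·(20/3)/10 = 32/3 kN
Load 2 — uniform load w=-9 kN/m over full span:
  R_A = wL/2 = (-9)·10/2 = -45 kN
  R_B = wL/2 = (-9)·10/2 = -45 kN
Load 3 — point force P=20 kN at a=4 m (b=L-a=6):
  R_A = Pb/L = 20·6/10 = 12 kN
  R_B = Pa/L = 20·4/10 = 8 kN
Superposition: R_A = -83/3 kN, R_B = -79/3 kN

R_A = -83/3 kN, R_B = -79/3 kN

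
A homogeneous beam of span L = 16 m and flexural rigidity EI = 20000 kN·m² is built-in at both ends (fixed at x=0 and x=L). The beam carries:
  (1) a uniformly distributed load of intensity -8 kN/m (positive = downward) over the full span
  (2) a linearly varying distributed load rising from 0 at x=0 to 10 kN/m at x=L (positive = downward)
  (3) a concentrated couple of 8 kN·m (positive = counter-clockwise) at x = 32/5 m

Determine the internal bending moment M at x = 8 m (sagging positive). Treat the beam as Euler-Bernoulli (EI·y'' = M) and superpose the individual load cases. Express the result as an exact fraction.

Load 1 — uniform load w=-8 kN/m over full span:
  M_1 = wLx/2 - wL²/12 - wx²/2 = (-8)·16·8/2 - (-8)·16²/12 - (-8)·8²/2 = -256/3 kN·m
Load 2 — triangular load w₀=10 kN/m (0→w₀ over full span):
  M_2 = 3w₀Lx/20 - w₀L²/30 - w₀x³/(6L) = 3·10·16·8/20 - 10·16²/30 - 10·8³/(6·16) = 160/3 kN·m
Load 3 — applied couple M₀=8 kN·m at a=32/5 m (b=L-a=48/5):
  M_3 = R_Ax - M_A - M₀  [x>a] with R_A=18/25, M_A=24/25 = (18/25)·8 - (24/25) - 8 = -16/5 kN·m
Superposition: M = Σ M_i = -176/5 kN·m ≈ -35.200000 kN·m

M(8) = -176/5 kN·m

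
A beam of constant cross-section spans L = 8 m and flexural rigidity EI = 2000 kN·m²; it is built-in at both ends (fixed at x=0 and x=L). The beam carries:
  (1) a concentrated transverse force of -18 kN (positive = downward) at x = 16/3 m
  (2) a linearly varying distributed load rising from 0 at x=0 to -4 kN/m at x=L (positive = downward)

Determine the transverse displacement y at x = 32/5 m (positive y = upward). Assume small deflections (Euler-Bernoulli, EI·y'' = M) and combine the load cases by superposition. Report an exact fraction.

y(32/5) = 246016/17578125 m

Load 1 — point force P=-18 kN at a=16/3 m (b=L-a=8/3):
  y_1 = -Pa²(L-x)²(3bL-(3b+a)(L-x))/(6L³EI)  [x>a] = -(-18)·(16/3)²·(8-(32/5))²·(3·(8/3)·8-(3·(8/3)+(16/3))·(8-(32/5)))/(6·8³·2000) = 256/28125 m
Load 2 — triangular load w₀=-4 kN/m (0→w₀ over full span):
  y_2 = -w₀x²(L-x)²(x+2L)/(120LEI) = -(-4)·(32/5)²·(8-(32/5))²·((32/5)+2·8)/(120·8·2000) = 28672/5859375 m
Superposition: y = Σ y_i = 246016/17578125 m ≈ 0.013996 m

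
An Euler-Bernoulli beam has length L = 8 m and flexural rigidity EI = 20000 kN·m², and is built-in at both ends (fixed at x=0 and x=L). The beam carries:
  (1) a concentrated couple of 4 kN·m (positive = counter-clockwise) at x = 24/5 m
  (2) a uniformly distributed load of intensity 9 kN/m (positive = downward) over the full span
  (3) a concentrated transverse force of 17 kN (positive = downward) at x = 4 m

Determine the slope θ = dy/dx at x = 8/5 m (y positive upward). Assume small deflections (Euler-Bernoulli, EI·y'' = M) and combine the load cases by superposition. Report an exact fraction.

Load 1 — applied couple M₀=4 kN·m at a=24/5 m (b=L-a=16/5):
  θ_1 = (R_Ax²/2 - M_Ax)/EI  [x≤a] with R_A=18/25, M_A=32/25 = ((18/25)·(8/5)²/2 - (32/25)·(8/5))/20000 = -22/390625 rad
Load 2 — uniform load w=9 kN/m over full span:
  θ_2 = -wx(L-x)(L-2x)/(12EI) = -9·(8/5)·(8-(8/5))·(8-2·(8/5))/(12·20000) = -144/78125 rad
Load 3 — point force P=17 kN at a=4 m (b=L-a=4):
  θ_3 = -Pb²x(2aL-(3a+b)x)/(2L³EI)  [x≤a] = -17·4²·(8/5)·(2·4·8-(3·4+4)·(8/5))/(2·8³·20000) = -51/62500 rad
Superposition: θ = Σ θ_i = -4243/1562500 rad ≈ -0.002716 rad

θ(8/5) = -4243/1562500 rad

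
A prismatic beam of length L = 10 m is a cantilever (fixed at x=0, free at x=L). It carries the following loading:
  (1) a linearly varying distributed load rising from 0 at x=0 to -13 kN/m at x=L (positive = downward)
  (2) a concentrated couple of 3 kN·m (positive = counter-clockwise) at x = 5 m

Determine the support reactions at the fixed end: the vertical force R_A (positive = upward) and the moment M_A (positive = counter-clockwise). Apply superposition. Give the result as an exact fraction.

Load 1 — triangular load w₀=-13 kN/m (0→w₀ over full span):
  R_A = w₀L/2 = (-13)·10/2 = -65 kN
  M_A = w₀L²/3 = (-13)·10²/3 = -1300/3 kN·m
Load 2 — applied couple M₀=3 kN·m at a=5 m (b=L-a=5):
  R_A = 0 kN
  M_A = -M₀ = -3 kN·m
Superposition: R_A = -65 kN, M_A = -1309/3 kN·m

R_A = -65 kN, M_A = -1309/3 kN·m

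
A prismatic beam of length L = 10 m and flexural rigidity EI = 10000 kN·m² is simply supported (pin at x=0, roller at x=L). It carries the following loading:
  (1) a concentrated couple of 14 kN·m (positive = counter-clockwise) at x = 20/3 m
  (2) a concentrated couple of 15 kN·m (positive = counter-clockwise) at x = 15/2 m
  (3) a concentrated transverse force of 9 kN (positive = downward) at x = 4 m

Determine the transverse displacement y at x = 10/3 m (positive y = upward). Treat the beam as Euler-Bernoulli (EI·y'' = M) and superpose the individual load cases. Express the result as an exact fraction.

Load 1 — applied couple M₀=14 kN·m at a=20/3 m (b=L-a=10/3):
  y_1 = (M₀x³/(6L)+C₁x)/EI  [x≤a] with C₁=M₀(3b²-L²)/(6L)=-140/9 = (14·(10/3)³/(6·10)+(-140/9)·(10/3))/10000 = -7/1620 m
Load 2 — applied couple M₀=15 kN·m at a=15/2 m (b=L-a=5/2):
  y_2 = (M₀x³/(6L)+C₁x)/EI  [x≤a] with C₁=M₀(3b²-L²)/(6L)=-325/16 = (15·(10/3)³/(6·10)+(-325/16)·(10/3))/10000 = -101/17280 m
Load 3 — point force P=9 kN at a=4 m (b=L-a=6):
  y_3 = -Pbx(L²-b²-x²)/(6LEI)  [x≤a] = -9·6·(10/3)·(10²-6²-(10/3)²)/(6·10·10000) = -119/7500 m
Superposition: y = Σ y_i = -168691/6480000 m ≈ -0.026033 m

y(10/3) = -168691/6480000 m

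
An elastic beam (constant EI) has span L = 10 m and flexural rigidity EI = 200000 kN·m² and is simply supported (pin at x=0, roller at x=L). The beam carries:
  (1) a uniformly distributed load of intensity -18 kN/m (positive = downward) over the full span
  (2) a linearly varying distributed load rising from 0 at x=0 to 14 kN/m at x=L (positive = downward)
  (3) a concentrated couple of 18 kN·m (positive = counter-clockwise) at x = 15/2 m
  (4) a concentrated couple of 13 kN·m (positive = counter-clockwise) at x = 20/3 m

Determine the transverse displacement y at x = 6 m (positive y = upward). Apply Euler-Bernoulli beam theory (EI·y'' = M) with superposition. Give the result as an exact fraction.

Load 1 — uniform load w=-18 kN/m over full span:
  y_1 = -wx(L³-2Lx²+x³)/(24EI) = -(-18)·6·(10³-2·10·6²+6³)/(24·200000) = 279/25000 m
Load 2 — triangular load w₀=14 kN/m (0→w₀ over full span):
  y_2 = -w₀x(7L⁴-10L²x²+3x⁴)/(360LEI) = -14·6·(7·10⁴-10·10²·6²+3·6⁴)/(360·10·200000) = -1036/234375 m
Load 3 — applied couple M₀=18 kN·m at a=15/2 m (b=L-a=5/2):
  y_3 = (M₀x³/(6L)+C₁x)/EI  [x≤a] with C₁=M₀(3b²-L²)/(6L)=-195/8 = (18·6³/(6·10)+(-195/8)·6)/200000 = -1629/4000000 m
Load 4 — applied couple M₀=13 kN·m at a=20/3 m (b=L-a=10/3):
  y_4 = (M₀x³/(6L)+C₁x)/EI  [x≤a] with C₁=M₀(3b²-L²)/(6L)=-130/9 = (13·6³/(6·10)+(-130/9)·6)/200000 = -299/1500000 m
Superposition: y = Σ y_i = 122663/20000000 m ≈ 0.006133 m

y(6) = 122663/20000000 m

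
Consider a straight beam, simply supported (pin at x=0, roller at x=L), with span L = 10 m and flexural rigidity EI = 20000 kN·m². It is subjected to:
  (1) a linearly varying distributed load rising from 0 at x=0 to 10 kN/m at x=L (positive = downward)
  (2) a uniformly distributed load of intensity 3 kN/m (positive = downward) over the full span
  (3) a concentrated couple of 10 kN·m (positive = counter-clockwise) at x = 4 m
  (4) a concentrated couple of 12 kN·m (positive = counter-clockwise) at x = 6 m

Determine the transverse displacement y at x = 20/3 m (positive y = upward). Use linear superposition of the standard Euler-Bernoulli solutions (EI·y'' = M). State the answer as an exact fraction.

y(20/3) = -166307/3645000 m

Load 1 — triangular load w₀=10 kN/m (0→w₀ over full span):
  y_1 = -w₀x(7L⁴-10L²x²+3x⁴)/(360LEI) = -10·(20/3)·(7·10⁴-10·10²·(20/3)²+3·(20/3)⁴)/(360·10·20000) = -85/2916 m
Load 2 — uniform load w=3 kN/m over full span:
  y_2 = -wx(L³-2Lx²+x³)/(24EI) = -3·(20/3)·(10³-2·10·(20/3)²+(20/3)³)/(24·20000) = -11/648 m
Load 3 — applied couple M₀=10 kN·m at a=4 m (b=L-a=6):
  y_3 = (M₀x³/(6L)-M₀(x-a)²/2+C₁x)/EI  [x>a] with C₁=M₀(3b²-L²)/(6L)=4/3 = (10·(20/3)³/(6·10)-10·((20/3)-4)²/2+(4/3)·(20/3))/20000 = 23/20250 m
Load 4 — applied couple M₀=12 kN·m at a=6 m (b=L-a=4):
  y_4 = (M₀x³/(6L)-M₀(x-a)²/2+C₁x)/EI  [x>a] with C₁=M₀(3b²-L²)/(6L)=-52/5 = (12·(20/3)³/(6·10)-12·((20/3)-6)²/2+(-52/5)·(20/3))/20000 = -43/67500 m
Superposition: y = Σ y_i = -166307/3645000 m ≈ -0.045626 m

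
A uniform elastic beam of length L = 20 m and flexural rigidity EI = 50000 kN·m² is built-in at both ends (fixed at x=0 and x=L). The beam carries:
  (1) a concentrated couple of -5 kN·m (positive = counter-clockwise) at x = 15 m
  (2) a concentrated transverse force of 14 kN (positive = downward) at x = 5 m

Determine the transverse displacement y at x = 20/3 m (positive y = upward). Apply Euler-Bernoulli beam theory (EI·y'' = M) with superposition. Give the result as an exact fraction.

y(20/3) = -73/12960 m

Load 1 — applied couple M₀=-5 kN·m at a=15 m (b=L-a=5):
  y_1 = (R_Ax³/6 - M_Ax²/2)/EI  [x≤a] with R_A=-9/32, M_A=-25/16 = ((-9/32)·(20/3)³/6 - (-25/16)·(20/3)²/2)/50000 = 1/2400 m
Load 2 — point force P=14 kN at a=5 m (b=L-a=15):
  y_2 = -Pa²(L-x)²(3bL-(3b+a)(L-x))/(6L³EI)  [x>a] = -14·5²·(20-(20/3))²·(3·15·20-(3·15+5)·(20-(20/3)))/(6·20³·50000) = -49/8100 m
Superposition: y = Σ y_i = -73/12960 m ≈ -0.005633 m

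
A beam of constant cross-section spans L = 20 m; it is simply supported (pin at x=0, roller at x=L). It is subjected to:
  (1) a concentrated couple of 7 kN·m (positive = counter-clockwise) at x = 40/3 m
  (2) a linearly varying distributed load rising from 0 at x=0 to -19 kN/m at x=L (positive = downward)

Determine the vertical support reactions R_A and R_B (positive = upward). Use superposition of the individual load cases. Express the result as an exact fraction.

Load 1 — applied couple M₀=7 kN·m at a=40/3 m (b=L-a=20/3):
  R_A = M₀/L = 7/20 kN
  R_B = -M₀/L = -7/20 kN
Load 2 — triangular load w₀=-19 kN/m (0→w₀ over full span):
  R_A = w₀L/6 = (-19)·20/6 = -190/3 kN
  R_B = w₀L/3 = (-19)·20/3 = -380/3 kN
Superposition: R_A = -3779/60 kN, R_B = -7621/60 kN

R_A = -3779/60 kN, R_B = -7621/60 kN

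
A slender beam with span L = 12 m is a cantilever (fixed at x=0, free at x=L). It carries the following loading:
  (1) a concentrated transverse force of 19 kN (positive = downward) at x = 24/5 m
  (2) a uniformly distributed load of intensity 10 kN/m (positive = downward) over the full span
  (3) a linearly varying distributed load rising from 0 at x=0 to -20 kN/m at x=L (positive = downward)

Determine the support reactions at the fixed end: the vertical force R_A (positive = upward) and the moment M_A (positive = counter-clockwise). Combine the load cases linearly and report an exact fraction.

R_A = 19 kN, M_A = -744/5 kN·m

Load 1 — point force P=19 kN at a=24/5 m (b=L-a=36/5):
  R_A = P = 19 kN
  M_A = Pa = 19·(24/5) = 456/5 kN·m
Load 2 — uniform load w=10 kN/m over full span:
  R_A = wL = 10·12 = 120 kN
  M_A = wL²/2 = 10·12²/2 = 720 kN·m
Load 3 — triangular load w₀=-20 kN/m (0→w₀ over full span):
  R_A = w₀L/2 = (-20)·12/2 = -120 kN
  M_A = w₀L²/3 = (-20)·12²/3 = -960 kN·m
Superposition: R_A = 19 kN, M_A = -744/5 kN·m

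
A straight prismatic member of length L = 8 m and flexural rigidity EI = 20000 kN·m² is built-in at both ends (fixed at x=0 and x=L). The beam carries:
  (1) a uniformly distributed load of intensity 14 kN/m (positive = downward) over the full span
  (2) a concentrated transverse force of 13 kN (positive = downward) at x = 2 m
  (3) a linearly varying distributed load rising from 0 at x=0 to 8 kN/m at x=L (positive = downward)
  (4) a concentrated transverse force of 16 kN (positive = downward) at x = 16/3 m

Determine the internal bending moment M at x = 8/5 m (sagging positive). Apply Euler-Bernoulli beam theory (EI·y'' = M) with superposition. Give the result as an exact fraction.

Load 1 — uniform load w=14 kN/m over full span:
  M_1 = wLx/2 - wL²/12 - wx²/2 = 14·8·(8/5)/2 - 14·8²/12 - 14·(8/5)²/2 = -224/75 kN·m
Load 2 — point force P=13 kN at a=2 m (b=L-a=6):
  M_2 = Pb²(3a+b)x/L³ - Pab²/L²  [x≤a] = 13·6²·(3·2+6)·(8/5)/8³ - 13·2·6²/8² = 117/40 kN·m
Load 3 — triangular load w₀=8 kN/m (0→w₀ over full span):
  M_3 = 3w₀Lx/20 - w₀L²/30 - w₀x³/(6L) = 3·8·8·(8/5)/20 - 8·8²/30 - 8·(8/5)³/(6·8) = -896/375 kN·m
Load 4 — point force P=16 kN at a=16/3 m (b=L-a=8/3):
  M_4 = Pb²(3a+b)x/L³ - Pab²/L²  [x≤a] = 16·(8/3)²·(3·(16/3)+(8/3))·(8/5)/8³ - 16·(16/3)·(8/3)²/8² = -128/45 kN·m
Superposition: M = Σ M_i = -47659/9000 kN·m ≈ -5.295444 kN·m

M(8/5) = -47659/9000 kN·m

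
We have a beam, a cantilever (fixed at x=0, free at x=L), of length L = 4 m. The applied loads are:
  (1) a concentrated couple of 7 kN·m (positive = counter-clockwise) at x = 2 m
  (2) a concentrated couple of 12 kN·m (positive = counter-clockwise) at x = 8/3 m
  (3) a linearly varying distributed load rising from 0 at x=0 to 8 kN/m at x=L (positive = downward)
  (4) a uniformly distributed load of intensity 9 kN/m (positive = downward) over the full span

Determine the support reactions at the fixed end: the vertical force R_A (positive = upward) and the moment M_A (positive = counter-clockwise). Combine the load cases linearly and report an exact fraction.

R_A = 52 kN, M_A = 287/3 kN·m

Load 1 — applied couple M₀=7 kN·m at a=2 m (b=L-a=2):
  R_A = 0 kN
  M_A = -M₀ = -7 kN·m
Load 2 — applied couple M₀=12 kN·m at a=8/3 m (b=L-a=4/3):
  R_A = 0 kN
  M_A = -M₀ = -12 kN·m
Load 3 — triangular load w₀=8 kN/m (0→w₀ over full span):
  R_A = w₀L/2 = 8·4/2 = 16 kN
  M_A = w₀L²/3 = 8·4²/3 = 128/3 kN·m
Load 4 — uniform load w=9 kN/m over full span:
  R_A = wL = 9·4 = 36 kN
  M_A = wL²/2 = 9·4²/2 = 72 kN·m
Superposition: R_A = 52 kN, M_A = 287/3 kN·m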